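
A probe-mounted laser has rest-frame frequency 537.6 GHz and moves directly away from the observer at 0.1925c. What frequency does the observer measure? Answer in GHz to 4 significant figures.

Relativistic Doppler: f_obs = f_src √((1−β)/(1+β))
= 537.6 × √(0.807500/1.19250) = 537.6 × 0.822891 = 442.4 GHz

f_obs ≈ 442.4 GHz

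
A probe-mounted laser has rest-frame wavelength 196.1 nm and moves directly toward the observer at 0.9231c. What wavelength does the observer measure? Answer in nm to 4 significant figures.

λ_obs ≈ 39.21 nm

Relativistic Doppler: λ_obs = λ_src √((1−β)/(1+β))
= 196.1 × √(0.0769000/1.92310) = 196.1 × 0.199969 = 39.21 nm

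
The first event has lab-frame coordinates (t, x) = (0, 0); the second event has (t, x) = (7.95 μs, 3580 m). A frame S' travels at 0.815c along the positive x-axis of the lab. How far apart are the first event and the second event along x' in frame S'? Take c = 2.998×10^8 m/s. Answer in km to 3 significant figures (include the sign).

Δx' ≈ 2.83 km

γ = 1/√(1 − 0.815²) = 1.7257
Δx' = γ(Δx − vΔt) = 1.7257 × (3580 m − 0.815×(2.998×10^8 m/s)×7.95×10^-6 s)
= 1.7257 × (1637.5 m) = 2.83 km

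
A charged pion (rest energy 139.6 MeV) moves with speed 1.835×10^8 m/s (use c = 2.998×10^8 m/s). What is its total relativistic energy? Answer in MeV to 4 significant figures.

β = v/c = 1.835×10^8 / 2.998×10^8 = 0.612075
γ = 1/√(1 − 0.612075²) = 1.26454
E = γm₀c² = 1.26454 × 139.6 MeV = 176.5 MeV

E ≈ 176.5 MeV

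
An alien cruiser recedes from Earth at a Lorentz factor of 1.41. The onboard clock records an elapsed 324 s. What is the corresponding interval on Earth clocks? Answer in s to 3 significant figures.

Δt ≈ 457 s

γ = 1.41 (given)
Time dilation: Δt = γτ₀ = 1.41 × 324 s = 457 s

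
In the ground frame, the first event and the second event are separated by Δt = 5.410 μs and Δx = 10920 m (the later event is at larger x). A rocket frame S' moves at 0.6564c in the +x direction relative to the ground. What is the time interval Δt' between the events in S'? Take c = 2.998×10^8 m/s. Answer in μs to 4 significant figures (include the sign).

γ = 1/√(1 − 0.6564²) = 1.32553
Δt' = γ(Δt − vΔx/c²) = 1.32553 × (5.410 μs − 0.6564×10920 m / (2.998×10^8 m/s))
= 1.32553 × (-18.4989 μs) = -24.52 μs

Δt' ≈ -24.52 μs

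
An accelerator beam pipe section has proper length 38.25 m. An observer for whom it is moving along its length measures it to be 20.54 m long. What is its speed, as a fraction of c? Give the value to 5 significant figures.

β ≈ 0.84359

γ = L₀/L = 38.25/20.54 = 1.862220
β = √(1 − 1/γ²) = 0.84359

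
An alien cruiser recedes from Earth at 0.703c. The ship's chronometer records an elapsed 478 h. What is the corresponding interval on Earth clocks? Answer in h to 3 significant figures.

Δt ≈ 672 h

γ = 1/√(1 − 0.703²) = 1.4061
Time dilation: Δt = γτ₀ = 1.4061 × 478 h = 672 h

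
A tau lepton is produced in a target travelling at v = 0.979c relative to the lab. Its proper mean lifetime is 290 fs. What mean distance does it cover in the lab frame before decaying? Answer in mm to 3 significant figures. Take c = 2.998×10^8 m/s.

γ = 1/√(1 − 0.979²) = 4.9053
Dilated lifetime: Δt = γτ₀ = 4.9053 × 290 fs = 1422.5 fs
d = vΔt = 0.979c × 1422.5 fs = 2.9350×10^8 m/s × 1.4225×10^-12 s = 0.418 mm

d ≈ 0.418 mm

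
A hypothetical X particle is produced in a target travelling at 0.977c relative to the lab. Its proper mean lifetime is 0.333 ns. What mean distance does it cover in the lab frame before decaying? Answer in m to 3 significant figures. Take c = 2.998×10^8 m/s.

d ≈ 0.457 m

γ = 1/√(1 − 0.977²) = 4.6896
Dilated lifetime: Δt = γτ₀ = 4.6896 × 0.333 ns = 1.5616 ns
d = vΔt = 0.977c × 1.5616 ns = 2.9290×10^8 m/s × 1.5616×10^-9 s = 0.457 m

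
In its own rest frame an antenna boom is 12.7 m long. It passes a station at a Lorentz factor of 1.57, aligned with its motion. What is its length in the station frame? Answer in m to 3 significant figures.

L ≈ 8.09 m

γ = 1.57 (given)
Length contraction: L = L₀/γ = 12.7/1.57 = 8.09 m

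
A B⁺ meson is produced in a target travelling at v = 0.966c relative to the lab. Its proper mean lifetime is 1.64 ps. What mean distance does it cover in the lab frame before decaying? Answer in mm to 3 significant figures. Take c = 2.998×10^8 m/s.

γ = 1/√(1 − 0.966²) = 3.8678
Dilated lifetime: Δt = γτ₀ = 3.8678 × 1.64 ps = 6.3433 ps
d = vΔt = 0.966c × 6.3433 ps = 2.8961×10^8 m/s × 6.3433×10^-12 s = 1.84 mm

d ≈ 1.84 mm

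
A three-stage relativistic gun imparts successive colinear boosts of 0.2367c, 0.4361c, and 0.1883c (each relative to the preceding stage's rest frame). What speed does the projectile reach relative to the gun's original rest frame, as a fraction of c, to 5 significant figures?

Compose boost 2: (0.4361 + 0.2367)/(1 + 0.4361×0.2367) = 0.67280/1.103225 = 0.6098485
Compose boost 3: (0.1883 + 0.6098485)/(1 + 0.1883×0.6098485) = 0.7981485/1.114834 = 0.71593

u ≈ 0.71593c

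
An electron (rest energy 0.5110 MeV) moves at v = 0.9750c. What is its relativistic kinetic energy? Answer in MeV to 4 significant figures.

K ≈ 1.789 MeV

γ = 1/√(1 − 0.9750²) = 4.50035
K = (γ − 1)m₀c² = (4.50035 − 1) × 0.5110 MeV = 3.50035 × 0.5110 MeV = 1.789 MeV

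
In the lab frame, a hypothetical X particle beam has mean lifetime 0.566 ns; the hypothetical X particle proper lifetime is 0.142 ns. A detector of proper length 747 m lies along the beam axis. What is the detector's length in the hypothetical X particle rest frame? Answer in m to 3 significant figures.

L ≈ 187 m

Time dilation ⇒ γ = Δt/τ₀ = 0.566/0.142 = 3.9859
Length contraction: L = L₀/γ = 747/3.9859 = 187 m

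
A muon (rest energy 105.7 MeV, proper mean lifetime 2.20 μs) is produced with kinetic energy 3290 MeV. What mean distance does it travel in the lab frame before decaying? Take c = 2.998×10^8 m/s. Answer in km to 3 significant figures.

d ≈ 21.2 km

γ = 1 + K/(m₀c²) = 1 + 3290/105.7 = 32.126
β = √(1 − 1/γ²) = 0.99952
Dilated lifetime: γτ₀ = 32.126 × 2.20 μs = 70.677 μs
d = βc·γτ₀ = 0.99952 × (2.998×10^8 m/s) × 7.0677×10^-5 s = 21.2 km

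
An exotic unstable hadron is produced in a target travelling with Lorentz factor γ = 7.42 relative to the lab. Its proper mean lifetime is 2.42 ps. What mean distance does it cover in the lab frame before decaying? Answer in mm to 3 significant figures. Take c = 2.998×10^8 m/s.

d ≈ 5.33 mm

β = √(1 − 1/γ²) = √(1 − 1/7.42²) = 0.99088
Dilated lifetime: Δt = γτ₀ = 7.42 × 2.42 ps = 17.956 ps
d = vΔt = 0.99088c × 17.956 ps = 2.9706×10^8 m/s × 1.7956×10^-11 s = 5.33 mm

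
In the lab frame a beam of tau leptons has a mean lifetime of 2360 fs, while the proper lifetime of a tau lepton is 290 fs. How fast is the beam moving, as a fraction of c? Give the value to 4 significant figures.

γ = Δt/τ₀ = 2360/290 = 8.13793
β = √(1 − 1/γ²) = √(1 − 1/8.13793²) = 0.9924

β ≈ 0.9924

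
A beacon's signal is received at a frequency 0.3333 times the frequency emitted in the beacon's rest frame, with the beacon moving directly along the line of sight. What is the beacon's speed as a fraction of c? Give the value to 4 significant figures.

β ≈ 0.8000

f_obs/f_src = √((1−β)/(1+β)) = 0.3333  ⇒  (1−β)/(1+β) = 0.111089
β = |1 − D²|/(1 + D²) = |1 − 0.111089|/(1 + 0.111089) = 0.8000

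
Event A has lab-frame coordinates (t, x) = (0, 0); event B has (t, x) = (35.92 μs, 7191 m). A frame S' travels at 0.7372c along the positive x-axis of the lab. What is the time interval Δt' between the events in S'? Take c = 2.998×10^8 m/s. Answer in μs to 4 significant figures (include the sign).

Δt' ≈ 26.99 μs

γ = 1/√(1 − 0.7372²) = 1.48000
Δt' = γ(Δt − vΔx/c²) = 1.48000 × (35.92 μs − 0.7372×7191 m / (2.998×10^8 m/s))
= 1.48000 × (18.2375 μs) = 26.99 μs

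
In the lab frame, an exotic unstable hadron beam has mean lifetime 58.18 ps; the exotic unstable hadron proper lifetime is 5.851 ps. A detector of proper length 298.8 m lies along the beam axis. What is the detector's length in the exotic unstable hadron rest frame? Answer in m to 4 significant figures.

Time dilation ⇒ γ = Δt/τ₀ = 58.18/5.851 = 9.94360
Length contraction: L = L₀/γ = 298.8/9.94360 = 30.05 m

L ≈ 30.05 m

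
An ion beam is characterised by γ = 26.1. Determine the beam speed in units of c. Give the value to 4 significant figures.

β = √(1 − 1/γ²) = √(1 − 1/26.1²) = √(0.998532) = 0.9993

β ≈ 0.9993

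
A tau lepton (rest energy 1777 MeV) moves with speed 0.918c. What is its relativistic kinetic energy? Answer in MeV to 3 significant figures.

K ≈ 2700 MeV

γ = 1/√(1 − 0.918²) = 2.5216
K = (γ − 1)m₀c² = (2.5216 − 1) × 1777 MeV = 1.5216 × 1777 MeV = 2700 MeV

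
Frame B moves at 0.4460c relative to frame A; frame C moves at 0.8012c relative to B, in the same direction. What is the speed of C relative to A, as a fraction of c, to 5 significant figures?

u ≈ 0.91886c

Compose boost 2: (0.8012 + 0.4460)/(1 + 0.8012×0.4460) = 1.2472/1.357335 = 0.91886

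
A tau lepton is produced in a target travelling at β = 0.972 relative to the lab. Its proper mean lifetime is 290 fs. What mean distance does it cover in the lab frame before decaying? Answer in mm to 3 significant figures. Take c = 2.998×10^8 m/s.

γ = 1/√(1 − 0.972²) = 4.2557
Dilated lifetime: Δt = γτ₀ = 4.2557 × 290 fs = 1234.1 fs
d = vΔt = 0.972c × 1234.1 fs = 2.9141×10^8 m/s × 1.2341×10^-12 s = 0.360 mm

d ≈ 0.360 mm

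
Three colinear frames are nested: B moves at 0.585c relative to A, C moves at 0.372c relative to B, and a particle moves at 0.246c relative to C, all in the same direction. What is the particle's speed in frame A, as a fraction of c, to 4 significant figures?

Compose boost 2: (0.372 + 0.585)/(1 + 0.372×0.585) = 0.9570/1.21762 = 0.785959
Compose boost 3: (0.246 + 0.785959)/(1 + 0.246×0.785959) = 1.03196/1.19335 = 0.8648

u ≈ 0.8648c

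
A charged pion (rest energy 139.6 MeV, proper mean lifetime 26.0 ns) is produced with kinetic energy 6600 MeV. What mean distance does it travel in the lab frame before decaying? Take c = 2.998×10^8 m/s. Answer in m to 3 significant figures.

d ≈ 376 m

γ = 1 + K/(m₀c²) = 1 + 6600/139.6 = 48.278
β = √(1 − 1/γ²) = 0.99979
Dilated lifetime: γτ₀ = 48.278 × 26.0 ns = 1255.2 ns
d = βc·γτ₀ = 0.99979 × (2.998×10^8 m/s) × 1.2552×10^-6 s = 376 m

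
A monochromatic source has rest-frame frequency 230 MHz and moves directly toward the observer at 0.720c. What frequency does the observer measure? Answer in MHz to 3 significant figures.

f_obs ≈ 570 MHz

Relativistic Doppler: f_obs = f_src √((1+β)/(1−β))
= 230 × √(1.7200/0.28000) = 230 × 2.4785 = 570 MHz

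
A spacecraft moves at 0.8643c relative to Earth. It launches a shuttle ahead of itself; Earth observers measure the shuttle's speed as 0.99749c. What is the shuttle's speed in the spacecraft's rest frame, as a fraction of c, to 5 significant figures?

Inverse velocity addition: u' = (u − v)/(1 − uv/c²)
= (0.99749 − 0.8643)/(1 − 0.99749×0.8643) = 0.13319/0.1378694 = 0.96606

u' ≈ 0.96606c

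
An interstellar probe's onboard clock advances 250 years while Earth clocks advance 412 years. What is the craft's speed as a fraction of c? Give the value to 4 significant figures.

γ = Δt/τ₀ = 412/250 = 1.64800
β = √(1 − 1/γ²) = √(1 − 1/1.64800²) = 0.7949

β ≈ 0.7949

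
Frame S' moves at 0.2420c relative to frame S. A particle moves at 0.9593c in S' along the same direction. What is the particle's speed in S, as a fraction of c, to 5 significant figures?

u ≈ 0.97496c

Relativistic velocity addition: u = (u' + v)/(1 + u'v/c²)
= (0.9593 + 0.2420)/(1 + 0.9593×0.2420) = 1.2013/1.232151 = 0.97496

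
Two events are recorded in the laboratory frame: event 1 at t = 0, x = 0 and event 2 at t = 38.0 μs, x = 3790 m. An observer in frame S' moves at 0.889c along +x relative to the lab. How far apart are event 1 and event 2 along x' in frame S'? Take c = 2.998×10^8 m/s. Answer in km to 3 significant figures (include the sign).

γ = 1/√(1 − 0.889²) = 2.1838
Δx' = γ(Δx − vΔt) = 2.1838 × (3790 m − 0.889×(2.998×10^8 m/s)×38.0×10^-6 s)
= 2.1838 × (-6337.8 m) = -13.8 km

Δx' ≈ -13.8 km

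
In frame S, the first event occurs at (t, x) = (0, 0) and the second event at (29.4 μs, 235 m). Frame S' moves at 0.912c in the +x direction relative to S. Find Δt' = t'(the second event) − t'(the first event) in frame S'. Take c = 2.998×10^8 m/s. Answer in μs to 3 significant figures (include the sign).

γ = 1/√(1 − 0.912²) = 2.4379
Δt' = γ(Δt − vΔx/c²) = 2.4379 × (29.4 μs − 0.912×235 m / (2.998×10^8 m/s))
= 2.4379 × (28.685 μs) = 69.9 μs

Δt' ≈ 69.9 μs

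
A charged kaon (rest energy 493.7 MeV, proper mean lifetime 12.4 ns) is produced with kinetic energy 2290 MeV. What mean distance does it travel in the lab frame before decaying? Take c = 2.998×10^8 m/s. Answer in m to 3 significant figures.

d ≈ 20.6 m

γ = 1 + K/(m₀c²) = 1 + 2290/493.7 = 5.6384
β = √(1 − 1/γ²) = 0.98415
Dilated lifetime: γτ₀ = 5.6384 × 12.4 ns = 69.917 ns
d = βc·γτ₀ = 0.98415 × (2.998×10^8 m/s) × 6.9917×10^-8 s = 20.6 m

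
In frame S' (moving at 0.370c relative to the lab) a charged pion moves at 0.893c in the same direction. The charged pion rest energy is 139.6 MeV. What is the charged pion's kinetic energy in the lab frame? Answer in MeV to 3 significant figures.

K ≈ 305 MeV

u_lab = (0.893 + 0.370)/(1 + 0.893×0.370) = 0.949331
γ = 1/√(1 − 0.949331²) = 3.1819
K = (γ − 1)m₀c² = (3.1819 − 1) × 139.6 = 2.1819 × 139.6 = 305 MeV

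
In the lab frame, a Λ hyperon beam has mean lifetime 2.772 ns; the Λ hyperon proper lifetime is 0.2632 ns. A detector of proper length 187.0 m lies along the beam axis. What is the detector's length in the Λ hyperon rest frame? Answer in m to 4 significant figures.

L ≈ 17.76 m

Time dilation ⇒ γ = Δt/τ₀ = 2.772/0.2632 = 10.5319
Length contraction: L = L₀/γ = 187.0/10.5319 = 17.76 m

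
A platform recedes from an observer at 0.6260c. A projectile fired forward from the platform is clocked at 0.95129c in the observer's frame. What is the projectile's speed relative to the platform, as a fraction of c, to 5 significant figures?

Inverse velocity addition: u' = (u − v)/(1 − uv/c²)
= (0.95129 − 0.6260)/(1 − 0.95129×0.6260) = 0.32529/0.4044925 = 0.80419

u' ≈ 0.80419c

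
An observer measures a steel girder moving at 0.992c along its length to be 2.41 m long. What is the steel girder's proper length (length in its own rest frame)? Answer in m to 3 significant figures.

L₀ ≈ 19.1 m

γ = 1/√(1 − 0.992²) = 7.9216
L₀ = γL = 7.9216 × 2.41 = 19.1 m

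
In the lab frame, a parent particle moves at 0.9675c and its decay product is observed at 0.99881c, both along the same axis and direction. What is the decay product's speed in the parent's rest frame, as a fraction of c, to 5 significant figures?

u' ≈ 0.93042c

Inverse velocity addition: u' = (u − v)/(1 − uv/c²)
= (0.99881 − 0.9675)/(1 − 0.99881×0.9675) = 0.031310/0.03365133 = 0.93042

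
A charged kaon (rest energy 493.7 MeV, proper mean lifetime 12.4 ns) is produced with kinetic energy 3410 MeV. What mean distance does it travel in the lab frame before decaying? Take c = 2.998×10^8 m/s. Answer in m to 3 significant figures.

d ≈ 29.2 m

γ = 1 + K/(m₀c²) = 1 + 3410/493.7 = 7.9070
β = √(1 − 1/γ²) = 0.99197
Dilated lifetime: γτ₀ = 7.9070 × 12.4 ns = 98.047 ns
d = βc·γτ₀ = 0.99197 × (2.998×10^8 m/s) × 9.8047×10^-8 s = 29.2 m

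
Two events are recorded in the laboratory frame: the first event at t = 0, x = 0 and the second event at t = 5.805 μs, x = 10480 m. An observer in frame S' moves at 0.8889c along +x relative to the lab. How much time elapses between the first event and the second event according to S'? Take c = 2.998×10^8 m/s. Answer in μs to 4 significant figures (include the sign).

γ = 1/√(1 − 0.8889²) = 2.18292
Δt' = γ(Δt − vΔx/c²) = 2.18292 × (5.805 μs − 0.8889×10480 m / (2.998×10^8 m/s))
= 2.18292 × (-25.2680 μs) = -55.16 μs

Δt' ≈ -55.16 μs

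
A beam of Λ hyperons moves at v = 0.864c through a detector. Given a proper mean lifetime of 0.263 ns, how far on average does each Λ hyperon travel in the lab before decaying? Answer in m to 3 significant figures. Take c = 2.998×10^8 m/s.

d ≈ 0.135 m

γ = 1/√(1 − 0.864²) = 1.9861
Dilated lifetime: Δt = γτ₀ = 1.9861 × 0.263 ns = 0.52235 ns
d = vΔt = 0.864c × 0.52235 ns = 2.5903×10^8 m/s × 5.2235×10^-10 s = 0.135 m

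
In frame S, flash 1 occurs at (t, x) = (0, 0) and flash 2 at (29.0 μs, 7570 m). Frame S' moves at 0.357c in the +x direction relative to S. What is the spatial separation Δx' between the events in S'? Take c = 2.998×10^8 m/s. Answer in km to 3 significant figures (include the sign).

γ = 1/√(1 − 0.357²) = 1.0705
Δx' = γ(Δx − vΔt) = 1.0705 × (7570 m − 0.357×(2.998×10^8 m/s)×29.0×10^-6 s)
= 1.0705 × (4466.2 m) = 4.78 km

Δx' ≈ 4.78 km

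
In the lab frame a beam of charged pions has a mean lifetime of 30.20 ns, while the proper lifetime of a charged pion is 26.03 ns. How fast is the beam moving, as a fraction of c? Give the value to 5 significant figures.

γ = Δt/τ₀ = 30.20/26.03 = 1.160200
β = √(1 − 1/γ²) = √(1 − 1/1.160200²) = 0.50704

β ≈ 0.50704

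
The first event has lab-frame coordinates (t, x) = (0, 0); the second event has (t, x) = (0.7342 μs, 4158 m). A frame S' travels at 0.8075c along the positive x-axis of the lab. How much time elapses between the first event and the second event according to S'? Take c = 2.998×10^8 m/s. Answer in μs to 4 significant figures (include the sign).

γ = 1/√(1 − 0.8075²) = 1.69530
Δt' = γ(Δt − vΔx/c²) = 1.69530 × (0.7342 μs − 0.8075×4158 m / (2.998×10^8 m/s))
= 1.69530 × (-10.4652 μs) = -17.74 μs

Δt' ≈ -17.74 μs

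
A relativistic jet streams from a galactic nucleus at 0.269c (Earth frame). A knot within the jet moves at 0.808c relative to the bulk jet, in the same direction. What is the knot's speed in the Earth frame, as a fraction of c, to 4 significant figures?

Relativistic velocity addition: u = (u' + v)/(1 + u'v/c²)
= (0.808 + 0.269)/(1 + 0.808×0.269) = 1.077/1.21735 = 0.8847

u ≈ 0.8847c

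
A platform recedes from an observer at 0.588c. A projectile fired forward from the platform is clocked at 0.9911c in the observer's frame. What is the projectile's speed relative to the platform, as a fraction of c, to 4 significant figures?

u' ≈ 0.9661c

Inverse velocity addition: u' = (u − v)/(1 − uv/c²)
= (0.9911 − 0.588)/(1 − 0.9911×0.588) = 0.4031/0.417233 = 0.9661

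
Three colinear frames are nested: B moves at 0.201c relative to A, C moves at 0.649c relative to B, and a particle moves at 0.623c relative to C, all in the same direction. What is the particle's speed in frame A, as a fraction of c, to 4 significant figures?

u ≈ 0.9363c

Compose boost 2: (0.649 + 0.201)/(1 + 0.649×0.201) = 0.8500/1.13045 = 0.751914
Compose boost 3: (0.623 + 0.751914)/(1 + 0.623×0.751914) = 1.37491/1.46844 = 0.9363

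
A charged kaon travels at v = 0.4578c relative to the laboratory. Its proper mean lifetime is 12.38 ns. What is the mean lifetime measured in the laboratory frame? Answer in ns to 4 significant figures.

Δt ≈ 13.92 ns

γ = 1/√(1 − 0.4578²) = 1.12479
Time dilation: Δt = γτ₀ = 1.12479 × 12.38 ns = 13.92 ns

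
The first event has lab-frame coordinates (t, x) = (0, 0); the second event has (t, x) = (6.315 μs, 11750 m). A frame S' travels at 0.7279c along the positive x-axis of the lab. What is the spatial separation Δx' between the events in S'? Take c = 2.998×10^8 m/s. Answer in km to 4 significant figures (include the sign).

γ = 1/√(1 − 0.7279²) = 1.45840
Δx' = γ(Δx − vΔt) = 1.45840 × (11750 m − 0.7279×(2.998×10^8 m/s)×6.315×10^-6 s)
= 1.45840 × (10371.9 m) = 15.13 km

Δx' ≈ 15.13 km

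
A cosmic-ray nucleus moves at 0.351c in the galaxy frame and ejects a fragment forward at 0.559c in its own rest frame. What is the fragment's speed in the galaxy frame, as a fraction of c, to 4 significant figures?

Compose boost 2: (0.559 + 0.351)/(1 + 0.559×0.351) = 0.9100/1.19621 = 0.7607

u ≈ 0.7607c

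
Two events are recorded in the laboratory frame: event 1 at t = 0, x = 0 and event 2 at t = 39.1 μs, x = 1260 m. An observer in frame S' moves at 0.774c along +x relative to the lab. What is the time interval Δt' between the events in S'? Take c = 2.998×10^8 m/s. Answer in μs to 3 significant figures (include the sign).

γ = 1/√(1 − 0.774²) = 1.5793
Δt' = γ(Δt − vΔx/c²) = 1.5793 × (39.1 μs − 0.774×1260 m / (2.998×10^8 m/s))
= 1.5793 × (35.847 μs) = 56.6 μs

Δt' ≈ 56.6 μs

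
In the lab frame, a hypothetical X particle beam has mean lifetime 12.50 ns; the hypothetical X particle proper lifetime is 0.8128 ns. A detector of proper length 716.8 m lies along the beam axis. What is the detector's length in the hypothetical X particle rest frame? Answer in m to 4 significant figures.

L ≈ 46.61 m

Time dilation ⇒ γ = Δt/τ₀ = 12.50/0.8128 = 15.3789
Length contraction: L = L₀/γ = 716.8/15.3789 = 46.61 m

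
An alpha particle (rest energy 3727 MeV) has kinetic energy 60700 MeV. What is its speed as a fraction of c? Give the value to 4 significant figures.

β ≈ 0.9983

γ = 1 + K/(m₀c²) = 1 + 60700/3727 = 17.2866
β = √(1 − 1/γ²) = 0.9983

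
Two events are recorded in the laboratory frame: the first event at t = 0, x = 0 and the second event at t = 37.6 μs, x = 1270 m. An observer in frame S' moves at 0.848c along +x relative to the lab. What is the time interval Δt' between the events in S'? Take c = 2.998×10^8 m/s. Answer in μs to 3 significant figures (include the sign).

Δt' ≈ 64.2 μs

γ = 1/√(1 − 0.848²) = 1.8868
Δt' = γ(Δt − vΔx/c²) = 1.8868 × (37.6 μs − 0.848×1270 m / (2.998×10^8 m/s))
= 1.8868 × (34.008 μs) = 64.2 μs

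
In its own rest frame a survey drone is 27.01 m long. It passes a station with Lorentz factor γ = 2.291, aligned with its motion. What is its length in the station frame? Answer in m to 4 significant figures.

L ≈ 11.79 m

γ = 2.291 (given)
Length contraction: L = L₀/γ = 27.01/2.291 = 11.79 m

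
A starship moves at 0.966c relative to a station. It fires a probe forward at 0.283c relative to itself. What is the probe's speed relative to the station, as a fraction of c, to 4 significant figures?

u ≈ 0.9809c

Relativistic velocity addition: u = (u' + v)/(1 + u'v/c²)
= (0.283 + 0.966)/(1 + 0.283×0.966) = 1.249/1.27338 = 0.9809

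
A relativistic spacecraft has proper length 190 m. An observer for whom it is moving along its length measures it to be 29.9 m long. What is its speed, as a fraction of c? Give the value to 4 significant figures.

γ = L₀/L = 190/29.9 = 6.35452
β = √(1 − 1/γ²) = 0.9875

β ≈ 0.9875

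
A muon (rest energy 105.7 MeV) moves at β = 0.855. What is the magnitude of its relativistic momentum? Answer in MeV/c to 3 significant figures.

γ = 1/√(1 − 0.855²) = 1.9282
p = γβm₀c = 1.9282 × 0.855 × 105.7 MeV/c = 174 MeV/c

p ≈ 174 MeV/c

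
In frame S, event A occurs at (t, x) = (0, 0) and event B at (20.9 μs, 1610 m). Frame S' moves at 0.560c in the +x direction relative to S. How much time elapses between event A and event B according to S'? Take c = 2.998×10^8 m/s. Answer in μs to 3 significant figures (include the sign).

Δt' ≈ 21.6 μs

γ = 1/√(1 − 0.560²) = 1.2070
Δt' = γ(Δt − vΔx/c²) = 1.2070 × (20.9 μs − 0.560×1610 m / (2.998×10^8 m/s))
= 1.2070 × (17.893 μs) = 21.6 μs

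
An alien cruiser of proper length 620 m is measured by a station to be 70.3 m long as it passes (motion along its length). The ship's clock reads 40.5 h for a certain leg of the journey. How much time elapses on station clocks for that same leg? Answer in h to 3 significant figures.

Δt ≈ 357 h

Length contraction ⇒ γ = L₀/L = 620/70.3 = 8.8193
Time dilation: Δt = γτ₀ = 8.8193 × 40.5 h = 357 h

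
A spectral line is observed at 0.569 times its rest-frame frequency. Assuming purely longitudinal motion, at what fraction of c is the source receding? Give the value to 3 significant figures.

β ≈ 0.511

f_obs/f_src = √((1−β)/(1+β)) = 0.569  ⇒  (1−β)/(1+β) = 0.32376
β = |1 − D²|/(1 + D²) = |1 − 0.32376|/(1 + 0.32376) = 0.511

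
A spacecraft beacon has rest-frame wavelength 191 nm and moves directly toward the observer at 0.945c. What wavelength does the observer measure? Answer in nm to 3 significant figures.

Relativistic Doppler: λ_obs = λ_src √((1−β)/(1+β))
= 191 × √(0.055000/1.9450) = 191 × 0.16816 = 32.1 nm

λ_obs ≈ 32.1 nm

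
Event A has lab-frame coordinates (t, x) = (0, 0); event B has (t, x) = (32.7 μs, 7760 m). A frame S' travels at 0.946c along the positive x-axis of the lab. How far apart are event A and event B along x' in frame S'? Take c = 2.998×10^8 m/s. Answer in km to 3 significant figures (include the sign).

Δx' ≈ -4.67 km

γ = 1/√(1 − 0.946²) = 3.0848
Δx' = γ(Δx − vΔt) = 3.0848 × (7760 m − 0.946×(2.998×10^8 m/s)×32.7×10^-6 s)
= 3.0848 × (-1514.1 m) = -4.67 km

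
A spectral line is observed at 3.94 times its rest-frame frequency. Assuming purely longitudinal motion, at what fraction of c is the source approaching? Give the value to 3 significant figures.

f_obs/f_src = √((1+β)/(1−β)) = 3.94  ⇒  (1+β)/(1−β) = 15.524
β = |1 − D²|/(1 + D²) = |1 − 15.524|/(1 + 15.524) = 0.879

β ≈ 0.879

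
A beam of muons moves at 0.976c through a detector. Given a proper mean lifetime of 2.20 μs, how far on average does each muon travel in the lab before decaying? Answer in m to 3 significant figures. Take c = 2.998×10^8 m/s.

γ = 1/√(1 − 0.976²) = 4.5920
Dilated lifetime: Δt = γτ₀ = 4.5920 × 2.20 μs = 10.102 μs
d = vΔt = 0.976c × 10.102 μs = 2.9260×10^8 m/s × 1.0102×10^-5 s = 2960 m

d ≈ 2960 m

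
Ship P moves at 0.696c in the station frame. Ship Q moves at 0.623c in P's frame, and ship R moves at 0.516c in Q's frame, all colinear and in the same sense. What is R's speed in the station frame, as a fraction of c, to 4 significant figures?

u ≈ 0.9738c

Compose boost 2: (0.623 + 0.696)/(1 + 0.623×0.696) = 1.319/1.43361 = 0.920056
Compose boost 3: (0.516 + 0.920056)/(1 + 0.516×0.920056) = 1.43606/1.47475 = 0.9738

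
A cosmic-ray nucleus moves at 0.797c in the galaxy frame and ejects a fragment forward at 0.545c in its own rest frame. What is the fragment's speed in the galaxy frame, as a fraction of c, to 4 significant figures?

Compose boost 2: (0.545 + 0.797)/(1 + 0.545×0.797) = 1.342/1.43437 = 0.9356

u ≈ 0.9356c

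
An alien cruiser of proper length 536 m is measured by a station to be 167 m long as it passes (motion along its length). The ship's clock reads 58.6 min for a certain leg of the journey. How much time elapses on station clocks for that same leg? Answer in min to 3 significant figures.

Length contraction ⇒ γ = L₀/L = 536/167 = 3.2096
Time dilation: Δt = γτ₀ = 3.2096 × 58.6 min = 188 min

Δt ≈ 188 min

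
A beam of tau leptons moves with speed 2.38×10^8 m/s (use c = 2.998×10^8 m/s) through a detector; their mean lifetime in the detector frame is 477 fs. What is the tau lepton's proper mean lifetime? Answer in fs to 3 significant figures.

τ₀ ≈ 290 fs

β = v/c = 2.38×10^8 / 2.998×10^8 = 0.79386
γ = 1/√(1 − 0.79386²) = 1.6445
Proper time: τ₀ = Δt/γ = 477/1.6445 = 290 fs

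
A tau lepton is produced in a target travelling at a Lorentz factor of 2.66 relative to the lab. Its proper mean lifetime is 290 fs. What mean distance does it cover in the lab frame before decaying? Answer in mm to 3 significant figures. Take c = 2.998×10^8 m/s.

d ≈ 0.214 mm

β = √(1 − 1/γ²) = √(1 − 1/2.66²) = 0.92664
Dilated lifetime: Δt = γτ₀ = 2.66 × 290 fs = 771.40 fs
d = vΔt = 0.92664c × 771.40 fs = 2.7781×10^8 m/s × 7.7140×10^-13 s = 0.214 mm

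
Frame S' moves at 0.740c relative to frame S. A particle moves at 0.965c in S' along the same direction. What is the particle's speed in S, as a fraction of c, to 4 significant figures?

u ≈ 0.9947c

Relativistic velocity addition: u = (u' + v)/(1 + u'v/c²)
= (0.965 + 0.740)/(1 + 0.965×0.740) = 1.705/1.71410 = 0.9947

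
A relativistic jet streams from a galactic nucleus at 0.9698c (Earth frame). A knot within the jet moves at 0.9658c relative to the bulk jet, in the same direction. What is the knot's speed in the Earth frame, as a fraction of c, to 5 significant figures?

u ≈ 0.99947c

Relativistic velocity addition: u = (u' + v)/(1 + u'v/c²)
= (0.9658 + 0.9698)/(1 + 0.9658×0.9698) = 1.9356/1.936633 = 0.99947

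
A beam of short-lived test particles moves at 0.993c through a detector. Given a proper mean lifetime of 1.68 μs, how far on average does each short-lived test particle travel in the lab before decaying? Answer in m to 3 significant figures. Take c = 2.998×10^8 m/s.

d ≈ 4230 m

γ = 1/√(1 − 0.993²) = 8.4664
Dilated lifetime: Δt = γτ₀ = 8.4664 × 1.68 μs = 14.224 μs
d = vΔt = 0.993c × 14.224 μs = 2.9770×10^8 m/s × 1.4224×10^-5 s = 4230 m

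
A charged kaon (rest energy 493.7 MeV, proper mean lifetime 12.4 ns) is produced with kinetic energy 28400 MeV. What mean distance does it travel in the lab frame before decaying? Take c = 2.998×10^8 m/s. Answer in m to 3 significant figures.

d ≈ 218 m

γ = 1 + K/(m₀c²) = 1 + 28400/493.7 = 58.525
β = √(1 − 1/γ²) = 0.99985
Dilated lifetime: γτ₀ = 58.525 × 12.4 ns = 725.71 ns
d = βc·γτ₀ = 0.99985 × (2.998×10^8 m/s) × 7.2571×10^-7 s = 218 m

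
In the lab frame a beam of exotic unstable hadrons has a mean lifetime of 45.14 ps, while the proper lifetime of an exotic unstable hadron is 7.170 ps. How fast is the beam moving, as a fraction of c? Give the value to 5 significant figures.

γ = Δt/τ₀ = 45.14/7.170 = 6.295676
β = √(1 − 1/γ²) = √(1 − 1/6.295676²) = 0.98730

β ≈ 0.98730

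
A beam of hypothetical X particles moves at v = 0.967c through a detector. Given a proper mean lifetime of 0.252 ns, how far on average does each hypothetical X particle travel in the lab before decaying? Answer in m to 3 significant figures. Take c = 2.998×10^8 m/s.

d ≈ 0.287 m

γ = 1/√(1 − 0.967²) = 3.9250
Dilated lifetime: Δt = γτ₀ = 3.9250 × 0.252 ns = 0.98910 ns
d = vΔt = 0.967c × 0.98910 ns = 2.8991×10^8 m/s × 9.8910×10^-10 s = 0.287 m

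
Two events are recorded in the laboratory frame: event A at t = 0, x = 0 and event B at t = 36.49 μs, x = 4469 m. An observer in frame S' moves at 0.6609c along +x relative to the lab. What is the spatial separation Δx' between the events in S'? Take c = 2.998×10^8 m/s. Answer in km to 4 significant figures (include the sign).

γ = 1/√(1 − 0.6609²) = 1.33249
Δx' = γ(Δx − vΔt) = 1.33249 × (4469 m − 0.6609×(2.998×10^8 m/s)×36.49×10^-6 s)
= 1.33249 × (-2761.05 m) = -3.679 km

Δx' ≈ -3.679 km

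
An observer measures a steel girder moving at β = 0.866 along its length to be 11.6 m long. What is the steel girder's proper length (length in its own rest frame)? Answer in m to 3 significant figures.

L₀ ≈ 23.2 m

γ = 1/√(1 − 0.866²) = 1.9998
L₀ = γL = 1.9998 × 11.6 = 23.2 m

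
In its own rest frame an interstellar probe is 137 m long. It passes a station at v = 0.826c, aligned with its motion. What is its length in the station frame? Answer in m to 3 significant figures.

γ = 1/√(1 − 0.826²) = 1.7741
Length contraction: L = L₀/γ = 137/1.7741 = 77.2 m

L ≈ 77.2 m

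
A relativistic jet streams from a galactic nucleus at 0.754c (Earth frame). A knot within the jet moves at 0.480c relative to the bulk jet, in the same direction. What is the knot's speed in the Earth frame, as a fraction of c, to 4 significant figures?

Relativistic velocity addition: u = (u' + v)/(1 + u'v/c²)
= (0.480 + 0.754)/(1 + 0.480×0.754) = 1.234/1.36192 = 0.9061

u ≈ 0.9061c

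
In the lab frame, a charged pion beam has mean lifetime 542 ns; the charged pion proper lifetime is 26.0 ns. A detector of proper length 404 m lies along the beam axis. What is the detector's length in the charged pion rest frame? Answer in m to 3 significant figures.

Time dilation ⇒ γ = Δt/τ₀ = 542/26.0 = 20.846
Length contraction: L = L₀/γ = 404/20.846 = 19.4 m

L ≈ 19.4 m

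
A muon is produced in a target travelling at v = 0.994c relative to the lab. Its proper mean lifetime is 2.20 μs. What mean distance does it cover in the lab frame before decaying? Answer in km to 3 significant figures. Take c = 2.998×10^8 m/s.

γ = 1/√(1 − 0.994²) = 9.1424
Dilated lifetime: Δt = γτ₀ = 9.1424 × 2.20 μs = 20.113 μs
d = vΔt = 0.994c × 20.113 μs = 2.9800×10^8 m/s × 2.0113×10^-5 s = 5.99 km

d ≈ 5.99 km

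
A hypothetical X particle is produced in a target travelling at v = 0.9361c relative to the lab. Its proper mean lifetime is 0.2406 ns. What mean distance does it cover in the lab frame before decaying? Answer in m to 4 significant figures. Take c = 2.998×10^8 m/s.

γ = 1/√(1 − 0.9361²) = 2.84306
Dilated lifetime: Δt = γτ₀ = 2.84306 × 0.2406 ns = 0.684040 ns
d = vΔt = 0.9361c × 0.684040 ns = 2.80643×10^8 m/s × 6.84040×10^-10 s = 0.1920 m

d ≈ 0.1920 m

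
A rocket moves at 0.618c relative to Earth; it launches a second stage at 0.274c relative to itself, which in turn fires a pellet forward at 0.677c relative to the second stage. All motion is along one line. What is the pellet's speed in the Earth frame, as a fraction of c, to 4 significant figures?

Compose boost 2: (0.274 + 0.618)/(1 + 0.274×0.618) = 0.8920/1.16933 = 0.762829
Compose boost 3: (0.677 + 0.762829)/(1 + 0.677×0.762829) = 1.43983/1.51644 = 0.9495

u ≈ 0.9495c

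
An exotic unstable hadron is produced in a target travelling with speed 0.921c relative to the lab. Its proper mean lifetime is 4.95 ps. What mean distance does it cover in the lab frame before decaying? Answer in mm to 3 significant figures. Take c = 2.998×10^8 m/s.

d ≈ 3.51 mm

γ = 1/√(1 − 0.921²) = 2.5670
Dilated lifetime: Δt = γτ₀ = 2.5670 × 4.95 ps = 12.707 ps
d = vΔt = 0.921c × 12.707 ps = 2.7612×10^8 m/s × 1.2707×10^-11 s = 3.51 mm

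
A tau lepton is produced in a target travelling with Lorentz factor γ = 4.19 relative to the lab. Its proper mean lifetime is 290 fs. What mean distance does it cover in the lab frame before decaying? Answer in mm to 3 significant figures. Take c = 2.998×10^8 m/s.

β = √(1 − 1/γ²) = √(1 − 1/4.19²) = 0.97110
Dilated lifetime: Δt = γτ₀ = 4.19 × 290 fs = 1215.1 fs
d = vΔt = 0.97110c × 1215.1 fs = 2.9114×10^8 m/s × 1.2151×10^-12 s = 0.354 mm

d ≈ 0.354 mm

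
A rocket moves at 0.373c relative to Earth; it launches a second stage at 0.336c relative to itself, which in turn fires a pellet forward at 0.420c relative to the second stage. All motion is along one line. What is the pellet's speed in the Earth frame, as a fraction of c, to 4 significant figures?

Compose boost 2: (0.336 + 0.373)/(1 + 0.336×0.373) = 0.7090/1.12533 = 0.630039
Compose boost 3: (0.420 + 0.630039)/(1 + 0.420×0.630039) = 1.05004/1.26462 = 0.8303

u ≈ 0.8303c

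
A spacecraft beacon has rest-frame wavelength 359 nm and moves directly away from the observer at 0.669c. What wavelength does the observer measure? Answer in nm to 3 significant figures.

λ_obs ≈ 806 nm

Relativistic Doppler: λ_obs = λ_src √((1+β)/(1−β))
= 359 × √(1.6690/0.33100) = 359 × 2.2455 = 806 nm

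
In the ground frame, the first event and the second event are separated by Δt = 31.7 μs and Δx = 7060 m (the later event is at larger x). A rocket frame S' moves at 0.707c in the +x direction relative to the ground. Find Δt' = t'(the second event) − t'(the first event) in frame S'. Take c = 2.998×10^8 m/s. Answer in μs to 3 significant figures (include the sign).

Δt' ≈ 21.3 μs

γ = 1/√(1 − 0.707²) = 1.4140
Δt' = γ(Δt − vΔx/c²) = 1.4140 × (31.7 μs − 0.707×7060 m / (2.998×10^8 m/s))
= 1.4140 × (15.051 μs) = 21.3 μs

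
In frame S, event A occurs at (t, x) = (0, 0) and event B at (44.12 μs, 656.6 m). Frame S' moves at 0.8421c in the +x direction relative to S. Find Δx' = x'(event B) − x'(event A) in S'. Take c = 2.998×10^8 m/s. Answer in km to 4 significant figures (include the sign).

γ = 1/√(1 − 0.8421²) = 1.85418
Δx' = γ(Δx − vΔt) = 1.85418 × (656.6 m − 0.8421×(2.998×10^8 m/s)×44.12×10^-6 s)
= 1.85418 × (-10482.0 m) = -19.44 km

Δx' ≈ -19.44 km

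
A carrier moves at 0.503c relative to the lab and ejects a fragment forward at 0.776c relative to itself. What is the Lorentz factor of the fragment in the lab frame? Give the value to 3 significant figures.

γ ≈ 2.55

u_lab = (0.776 + 0.503)/(1 + 0.776×0.503) = 1.279/1.39033 = 0.919927
γ = 1/√(1 − 0.919927²) = 2.55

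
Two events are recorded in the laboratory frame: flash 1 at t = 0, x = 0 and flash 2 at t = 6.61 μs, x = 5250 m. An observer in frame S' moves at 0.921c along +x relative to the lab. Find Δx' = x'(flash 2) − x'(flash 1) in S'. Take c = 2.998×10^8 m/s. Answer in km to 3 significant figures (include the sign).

γ = 1/√(1 − 0.921²) = 2.5670
Δx' = γ(Δx − vΔt) = 2.5670 × (5250 m − 0.921×(2.998×10^8 m/s)×6.61×10^-6 s)
= 2.5670 × (3424.9 m) = 8.79 km

Δx' ≈ 8.79 km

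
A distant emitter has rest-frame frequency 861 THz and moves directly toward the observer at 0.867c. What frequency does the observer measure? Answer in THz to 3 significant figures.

f_obs ≈ 3230 THz

Relativistic Doppler: f_obs = f_src √((1+β)/(1−β))
= 861 × √(1.8670/0.13300) = 861 × 3.7467 = 3230 THz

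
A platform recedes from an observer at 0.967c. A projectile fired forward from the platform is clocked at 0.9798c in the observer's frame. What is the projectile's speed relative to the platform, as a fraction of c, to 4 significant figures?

Inverse velocity addition: u' = (u − v)/(1 − uv/c²)
= (0.9798 − 0.967)/(1 − 0.9798×0.967) = 0.01280/0.0525334 = 0.2437

u' ≈ 0.2437c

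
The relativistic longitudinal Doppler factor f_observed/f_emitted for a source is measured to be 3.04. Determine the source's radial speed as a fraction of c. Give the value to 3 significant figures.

β ≈ 0.805

f_obs/f_src = √((1+β)/(1−β)) = 3.04  ⇒  (1+β)/(1−β) = 9.2416
β = |1 − D²|/(1 + D²) = |1 − 9.2416|/(1 + 9.2416) = 0.805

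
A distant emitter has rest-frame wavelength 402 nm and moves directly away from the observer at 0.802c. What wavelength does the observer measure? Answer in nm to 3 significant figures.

Relativistic Doppler: λ_obs = λ_src √((1+β)/(1−β))
= 402 × √(1.8020/0.19800) = 402 × 3.0168 = 1210 nm

λ_obs ≈ 1210 nm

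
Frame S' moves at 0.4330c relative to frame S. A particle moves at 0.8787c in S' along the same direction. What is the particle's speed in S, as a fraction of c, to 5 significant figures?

u ≈ 0.95018c

Relativistic velocity addition: u = (u' + v)/(1 + u'v/c²)
= (0.8787 + 0.4330)/(1 + 0.8787×0.4330) = 1.3117/1.380477 = 0.95018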